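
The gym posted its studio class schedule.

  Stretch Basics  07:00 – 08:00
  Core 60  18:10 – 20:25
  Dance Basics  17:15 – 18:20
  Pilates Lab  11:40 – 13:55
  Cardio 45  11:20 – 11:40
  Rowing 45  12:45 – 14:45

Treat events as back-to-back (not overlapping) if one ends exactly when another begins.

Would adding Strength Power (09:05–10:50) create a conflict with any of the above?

No — it doesn't clash with anything

Stretch Basics: ends 08:00 at or before Strength Power starts 09:05 → clear.
Cardio 45: starts 11:20 at or after Strength Power ends 10:50 → clear.
Pilates Lab: starts 11:40 at or after Strength Power ends 10:50 → clear.
Rowing 45: starts 12:45 at or after Strength Power ends 10:50 → clear.
Dance Basics: starts 17:15 at or after Strength Power ends 10:50 → clear.
Core 60: starts 18:10 at or after Strength Power ends 10:50 → clear.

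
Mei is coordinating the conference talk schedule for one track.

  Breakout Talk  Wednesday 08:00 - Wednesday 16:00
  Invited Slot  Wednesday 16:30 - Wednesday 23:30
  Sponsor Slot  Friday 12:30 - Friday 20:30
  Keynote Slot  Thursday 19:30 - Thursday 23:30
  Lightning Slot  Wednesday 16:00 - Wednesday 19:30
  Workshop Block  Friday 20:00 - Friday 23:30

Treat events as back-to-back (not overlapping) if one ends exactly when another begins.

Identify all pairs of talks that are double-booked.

Two intervals overlap when each starts before the other ends.
Sorted by start: Breakout Talk, Lightning Slot, Invited Slot, Keynote Slot, Sponsor Slot, Workshop Block.
Lightning Slot starts exactly when Breakout Talk ends (back-to-back, no overlap), so nothing later overlaps Breakout Talk either.
Invited Slot starts before Lightning Slot ends → Lightning Slot and Invited Slot overlap.
Keynote Slot starts after Lightning Slot ends, so nothing later overlaps Lightning Slot either.
Keynote Slot starts after Invited Slot ends, so nothing later overlaps Invited Slot either.
Sponsor Slot starts after Keynote Slot ends, so nothing later overlaps Keynote Slot either.
Workshop Block starts before Sponsor Slot ends → Sponsor Slot and Workshop Block overlap.

Invited Slot & Lightning Slot, Sponsor Slot & Workshop Block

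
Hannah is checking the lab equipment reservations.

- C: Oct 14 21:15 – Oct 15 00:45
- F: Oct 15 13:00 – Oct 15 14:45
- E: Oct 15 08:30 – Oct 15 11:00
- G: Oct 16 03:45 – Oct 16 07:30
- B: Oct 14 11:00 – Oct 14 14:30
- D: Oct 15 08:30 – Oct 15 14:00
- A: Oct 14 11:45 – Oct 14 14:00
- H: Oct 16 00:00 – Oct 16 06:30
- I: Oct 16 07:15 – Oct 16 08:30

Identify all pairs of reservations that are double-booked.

Sorted by start: B, A, C, D, E, F, H, G, I.
A starts before B ends → B and A overlap.
C starts after B ends; B is clear from here.
C starts after A ends; A is clear from here.
D starts after C ends; C is clear from here.
E starts before D ends → D and E overlap.
F starts before D ends → D and F overlap.
H starts after D ends; D is clear from here.
F starts after E ends; E is clear from here.
H starts after F ends; F is clear from here.
G starts before H ends → H and G overlap.
I starts after H ends.
I starts before G ends → G and I overlap.

A & B, D & E, D & F, G & H, G & I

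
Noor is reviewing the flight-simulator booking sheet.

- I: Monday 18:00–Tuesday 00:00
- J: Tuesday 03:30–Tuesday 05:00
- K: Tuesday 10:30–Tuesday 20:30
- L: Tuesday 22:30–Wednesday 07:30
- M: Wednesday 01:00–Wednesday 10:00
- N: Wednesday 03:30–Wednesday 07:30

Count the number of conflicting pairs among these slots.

3

Sorted by start: I, J, K, L, M, N.
J starts after I ends; I is clear from here.
K starts after J ends; J is clear from here.
L starts after K ends; K is clear from here.
M starts before L ends → L and M overlap.
N starts before L ends → L and N overlap.
N starts before M ends → M and N overlap.
Overlapping pairs: L & M, L & N, M & N — 3 in total.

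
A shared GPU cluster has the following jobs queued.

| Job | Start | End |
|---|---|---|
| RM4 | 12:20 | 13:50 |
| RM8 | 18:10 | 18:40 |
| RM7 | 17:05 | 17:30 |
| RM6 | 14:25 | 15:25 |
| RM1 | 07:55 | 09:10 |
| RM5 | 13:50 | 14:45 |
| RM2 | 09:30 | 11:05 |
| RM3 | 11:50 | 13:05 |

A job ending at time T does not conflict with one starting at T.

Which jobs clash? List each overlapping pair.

Sorted by start: RM1, RM2, RM3, RM4, RM5, RM6, RM7, RM8.
RM2 starts after RM1 ends, so nothing later overlaps RM1 either.
RM3 starts after RM2 ends, so nothing later overlaps RM2 either.
RM4 starts before RM3 ends → RM3 and RM4 overlap.
RM5 starts after RM3 ends, so nothing later overlaps RM3 either.
RM5 starts exactly when RM4 ends (back-to-back, no overlap), so nothing later overlaps RM4 either.
RM6 starts before RM5 ends → RM5 and RM6 overlap.
RM7 starts after RM5 ends, so nothing later overlaps RM5 either.
RM7 starts after RM6 ends, so nothing later overlaps RM6 either.
RM8 starts after RM7 ends.

RM3 & RM4, RM5 & RM6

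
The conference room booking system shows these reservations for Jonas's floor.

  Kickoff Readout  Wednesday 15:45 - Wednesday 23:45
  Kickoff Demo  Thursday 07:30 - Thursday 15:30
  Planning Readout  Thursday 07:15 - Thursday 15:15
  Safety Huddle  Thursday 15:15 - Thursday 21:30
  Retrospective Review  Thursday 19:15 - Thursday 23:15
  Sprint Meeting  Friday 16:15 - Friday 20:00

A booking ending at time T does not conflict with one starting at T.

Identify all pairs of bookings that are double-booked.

Two intervals overlap when each starts before the other ends.
Sorted by start: Kickoff Readout, Planning Readout, Kickoff Demo, Safety Huddle, Retrospective Review, Sprint Meeting.
Planning Readout starts after Kickoff Readout ends; Kickoff Readout is clear from here.
Kickoff Demo starts before Planning Readout ends → Planning Readout and Kickoff Demo overlap.
Safety Huddle starts exactly when Planning Readout ends (back-to-back, no overlap); Planning Readout is clear from here.
Safety Huddle starts before Kickoff Demo ends → Kickoff Demo and Safety Huddle overlap.
Retrospective Review starts after Kickoff Demo ends; Kickoff Demo is clear from here.
Retrospective Review starts before Safety Huddle ends → Safety Huddle and Retrospective Review overlap.
Sprint Meeting starts after Safety Huddle ends.
Sprint Meeting starts after Retrospective Review ends.

Kickoff Demo & Planning Readout, Kickoff Demo & Safety Huddle, Retrospective Review & Safety Huddle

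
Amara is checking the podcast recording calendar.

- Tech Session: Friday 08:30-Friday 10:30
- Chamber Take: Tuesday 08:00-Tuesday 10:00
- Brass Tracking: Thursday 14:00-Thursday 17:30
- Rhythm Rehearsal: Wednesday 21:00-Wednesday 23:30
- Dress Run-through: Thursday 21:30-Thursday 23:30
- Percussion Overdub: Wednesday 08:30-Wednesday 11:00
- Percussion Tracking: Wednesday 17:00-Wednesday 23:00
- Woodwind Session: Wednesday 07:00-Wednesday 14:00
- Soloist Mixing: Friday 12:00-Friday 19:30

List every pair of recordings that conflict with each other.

Check each pair: they overlap iff neither finishes before the other starts.
Sorted by start: Chamber Take, Woodwind Session, Percussion Overdub, Percussion Tracking, Rhythm Rehearsal, Brass Tracking, Dress Run-through, Tech Session, Soloist Mixing.
Woodwind Session starts after Chamber Take ends, so Chamber Take has no further overlaps.
Percussion Overdub starts before Woodwind Session ends → Woodwind Session and Percussion Overdub overlap.
Percussion Tracking starts after Woodwind Session ends, so Woodwind Session has no further overlaps.
Percussion Tracking starts after Percussion Overdub ends, so Percussion Overdub has no further overlaps.
Rhythm Rehearsal starts before Percussion Tracking ends → Percussion Tracking and Rhythm Rehearsal overlap.
Brass Tracking starts after Percussion Tracking ends, so Percussion Tracking has no further overlaps.
Brass Tracking starts after Rhythm Rehearsal ends, so Rhythm Rehearsal has no further overlaps.
Dress Run-through starts after Brass Tracking ends, so Brass Tracking has no further overlaps.
Tech Session starts after Dress Run-through ends, so Dress Run-through has no further overlaps.
Soloist Mixing starts after Tech Session ends.

Percussion Overdub & Woodwind Session, Percussion Tracking & Rhythm Rehearsal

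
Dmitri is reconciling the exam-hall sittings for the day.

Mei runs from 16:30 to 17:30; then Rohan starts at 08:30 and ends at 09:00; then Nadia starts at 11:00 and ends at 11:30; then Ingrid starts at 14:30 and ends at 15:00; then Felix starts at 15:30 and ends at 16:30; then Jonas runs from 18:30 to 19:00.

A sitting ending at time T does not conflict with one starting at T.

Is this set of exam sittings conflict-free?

Yes

Two intervals overlap when each starts before the other ends.
Sorted by start: Rohan, Nadia, Ingrid, Felix, Mei, Jonas.
Nadia starts after Rohan ends; Rohan is clear from here.
Ingrid starts after Nadia ends; Nadia is clear from here.
Felix starts after Ingrid ends; Ingrid is clear from here.
Mei starts exactly when Felix ends (back-to-back, no overlap); Felix is clear from here.
Jonas starts after Mei ends.
Every pair is clear; the schedule has no overlaps.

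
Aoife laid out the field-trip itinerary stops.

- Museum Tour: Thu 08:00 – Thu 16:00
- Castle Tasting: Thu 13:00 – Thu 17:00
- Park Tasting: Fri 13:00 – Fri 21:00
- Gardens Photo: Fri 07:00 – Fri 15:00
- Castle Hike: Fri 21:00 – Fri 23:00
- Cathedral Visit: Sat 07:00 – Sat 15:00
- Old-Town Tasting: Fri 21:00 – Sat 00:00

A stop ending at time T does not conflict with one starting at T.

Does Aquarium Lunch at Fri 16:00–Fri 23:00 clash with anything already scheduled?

Museum Tour: ends Thu 16:00 at or before Aquarium Lunch starts Fri 16:00 → clear.
Castle Tasting: ends Thu 17:00 at or before Aquarium Lunch starts Fri 16:00 → clear.
Gardens Photo: ends Fri 15:00 at or before Aquarium Lunch starts Fri 16:00 → clear.
Park Tasting: starts Fri 13:00 before Aquarium Lunch ends Fri 23:00, and ends Fri 21:00 after Aquarium Lunch starts Fri 16:00 → overlap.
Castle Hike: starts Fri 21:00 before Aquarium Lunch ends Fri 23:00, and ends Fri 23:00 after Aquarium Lunch starts Fri 16:00 → overlap.
Old-Town Tasting: starts Fri 21:00 before Aquarium Lunch ends Fri 23:00, and ends Sat 00:00 after Aquarium Lunch starts Fri 16:00 → overlap.
Cathedral Visit: starts Sat 07:00 at or after Aquarium Lunch ends Fri 23:00 → clear.
Aquarium Lunch overlaps Park Tasting, Castle Hike, Old-Town Tasting.

Yes — it overlaps Castle Hike, Old-Town Tasting, Park Tasting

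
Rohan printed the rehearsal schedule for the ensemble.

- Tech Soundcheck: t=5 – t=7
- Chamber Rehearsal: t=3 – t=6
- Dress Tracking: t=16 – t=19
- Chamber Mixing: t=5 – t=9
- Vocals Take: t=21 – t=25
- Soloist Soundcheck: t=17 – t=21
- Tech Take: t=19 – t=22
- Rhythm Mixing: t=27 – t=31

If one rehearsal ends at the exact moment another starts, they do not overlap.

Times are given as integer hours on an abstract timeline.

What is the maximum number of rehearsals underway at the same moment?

Walk through starts and ends in time order (an end at T is processed before a start at T):
t=3 start Chamber Rehearsal → 1
t=5 start Chamber Mixing → 2
t=5 start Tech Soundcheck → 3
t=6 end Chamber Rehearsal → 2
t=7 end Tech Soundcheck → 1
t=9 end Chamber Mixing → 0
t=16 start Dress Tracking → 1
t=17 start Soloist Soundcheck → 2
t=19 end Dress Tracking → 1
t=19 start Tech Take → 2
t=21 end Soloist Soundcheck → 1
t=21 start Vocals Take → 2
t=22 end Tech Take → 1
t=25 end Vocals Take → 0
t=27 start Rhythm Mixing → 1
t=31 end Rhythm Mixing → 0
Peak is 3, at t=5 (Chamber Mixing, Chamber Rehearsal, Tech Soundcheck).

3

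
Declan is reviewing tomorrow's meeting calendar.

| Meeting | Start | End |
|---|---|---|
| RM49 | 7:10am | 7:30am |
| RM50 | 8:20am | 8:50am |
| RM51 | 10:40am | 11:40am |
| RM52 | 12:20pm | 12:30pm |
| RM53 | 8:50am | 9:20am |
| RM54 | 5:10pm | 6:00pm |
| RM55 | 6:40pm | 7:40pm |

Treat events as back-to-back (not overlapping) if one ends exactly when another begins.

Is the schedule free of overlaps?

Two intervals overlap when each starts before the other ends.
Sorted by start: RM49, RM50, RM53, RM51, RM52, RM54, RM55.
RM50 starts after RM49 ends, so nothing later overlaps RM49 either.
RM53 starts exactly when RM50 ends (back-to-back, no overlap), so nothing later overlaps RM50 either.
RM51 starts after RM53 ends, so nothing later overlaps RM53 either.
RM52 starts after RM51 ends, so nothing later overlaps RM51 either.
RM54 starts after RM52 ends, so nothing later overlaps RM52 either.
RM55 starts after RM54 ends.
Every pair is clear; the schedule has no overlaps.

Yes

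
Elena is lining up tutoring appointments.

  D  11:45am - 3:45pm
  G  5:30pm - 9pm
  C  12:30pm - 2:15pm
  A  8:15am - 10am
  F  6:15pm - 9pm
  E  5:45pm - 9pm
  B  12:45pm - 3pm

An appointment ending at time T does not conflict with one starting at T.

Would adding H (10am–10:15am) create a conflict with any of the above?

A: ends 10am at or before H starts 10am → clear.
D: starts 11:45am at or after H ends 10:15am → clear.
C: starts 12:30pm at or after H ends 10:15am → clear.
B: starts 12:45pm at or after H ends 10:15am → clear.
G: starts 5:30pm at or after H ends 10:15am → clear.
E: starts 5:45pm at or after H ends 10:15am → clear.
F: starts 6:15pm at or after H ends 10:15am → clear.

No — it doesn't clash with anything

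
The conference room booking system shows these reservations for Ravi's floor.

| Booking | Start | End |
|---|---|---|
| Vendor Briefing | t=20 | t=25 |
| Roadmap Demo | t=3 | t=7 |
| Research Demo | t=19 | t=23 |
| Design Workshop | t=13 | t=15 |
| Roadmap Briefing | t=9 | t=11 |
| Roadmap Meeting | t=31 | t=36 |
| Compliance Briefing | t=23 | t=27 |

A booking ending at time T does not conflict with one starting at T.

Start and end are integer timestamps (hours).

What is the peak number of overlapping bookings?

2

Sort all start/end points and keep a running count:
t=3 start Roadmap Demo → 1
t=7 end Roadmap Demo → 0
t=9 start Roadmap Briefing → 1
t=11 end Roadmap Briefing → 0
t=13 start Design Workshop → 1
t=15 end Design Workshop → 0
t=19 start Research Demo → 1
t=20 start Vendor Briefing → 2
t=23 end Research Demo → 1
t=23 start Compliance Briefing → 2
t=25 end Vendor Briefing → 1
t=27 end Compliance Briefing → 0
t=31 start Roadmap Meeting → 1
t=36 end Roadmap Meeting → 0
Peak is 2, at t=20 (Research Demo, Vendor Briefing).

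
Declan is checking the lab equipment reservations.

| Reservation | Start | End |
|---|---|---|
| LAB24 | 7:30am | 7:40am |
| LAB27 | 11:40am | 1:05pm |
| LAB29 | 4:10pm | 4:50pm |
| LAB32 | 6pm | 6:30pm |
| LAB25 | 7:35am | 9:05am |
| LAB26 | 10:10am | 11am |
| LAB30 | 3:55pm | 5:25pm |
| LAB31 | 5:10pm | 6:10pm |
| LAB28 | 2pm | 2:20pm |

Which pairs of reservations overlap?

Sorted by start: LAB24, LAB25, LAB26, LAB27, LAB28, LAB30, LAB29, LAB31, LAB32.
LAB25 starts before LAB24 ends → LAB24 and LAB25 overlap.
LAB26 starts after LAB24 ends; LAB24 is clear from here.
LAB26 starts after LAB25 ends; LAB25 is clear from here.
LAB27 starts after LAB26 ends; LAB26 is clear from here.
LAB28 starts after LAB27 ends; LAB27 is clear from here.
LAB30 starts after LAB28 ends; LAB28 is clear from here.
LAB29 starts before LAB30 ends → LAB30 and LAB29 overlap.
LAB31 starts before LAB30 ends → LAB30 and LAB31 overlap.
LAB32 starts after LAB30 ends.
LAB31 starts after LAB29 ends; LAB29 is clear from here.
LAB32 starts before LAB31 ends → LAB31 and LAB32 overlap.

LAB24 & LAB25, LAB29 & LAB30, LAB30 & LAB31, LAB31 & LAB32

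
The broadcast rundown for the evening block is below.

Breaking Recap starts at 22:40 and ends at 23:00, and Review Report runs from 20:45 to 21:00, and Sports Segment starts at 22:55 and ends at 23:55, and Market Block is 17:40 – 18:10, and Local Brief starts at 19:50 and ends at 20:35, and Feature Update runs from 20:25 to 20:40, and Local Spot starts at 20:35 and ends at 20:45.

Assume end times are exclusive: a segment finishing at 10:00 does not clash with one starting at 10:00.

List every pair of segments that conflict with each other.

Breaking Recap & Sports Segment, Feature Update & Local Brief, Feature Update & Local Spot

Sorted by start: Market Block, Local Brief, Feature Update, Local Spot, Review Report, Breaking Recap, Sports Segment.
Local Brief starts after Market Block ends, so Market Block has no further overlaps.
Feature Update starts before Local Brief ends → Local Brief and Feature Update overlap.
Local Spot starts exactly when Local Brief ends (back-to-back, no overlap), so Local Brief has no further overlaps.
Local Spot starts before Feature Update ends → Feature Update and Local Spot overlap.
Review Report starts after Feature Update ends, so Feature Update has no further overlaps.
Review Report starts exactly when Local Spot ends (back-to-back, no overlap), so Local Spot has no further overlaps.
Breaking Recap starts after Review Report ends, so Review Report has no further overlaps.
Sports Segment starts before Breaking Recap ends → Breaking Recap and Sports Segment overlap.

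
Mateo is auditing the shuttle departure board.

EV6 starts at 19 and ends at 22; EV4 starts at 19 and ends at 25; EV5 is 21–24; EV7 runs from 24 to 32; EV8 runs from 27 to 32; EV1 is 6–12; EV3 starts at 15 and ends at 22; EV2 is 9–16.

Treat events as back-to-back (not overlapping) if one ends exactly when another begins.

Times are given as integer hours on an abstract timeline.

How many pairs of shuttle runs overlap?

10

Sorted by start: EV1, EV2, EV3, EV4, EV6, EV5, EV7, EV8.
EV2 starts before EV1 ends → EV1 and EV2 overlap.
EV3 starts after EV1 ends — done with EV1.
EV3 starts before EV2 ends → EV2 and EV3 overlap.
EV4 starts after EV2 ends — done with EV2.
EV4 starts before EV3 ends → EV3 and EV4 overlap.
EV6 starts before EV3 ends → EV3 and EV6 overlap.
EV5 starts before EV3 ends → EV3 and EV5 overlap.
EV7 starts after EV3 ends — done with EV3.
EV6 starts before EV4 ends → EV4 and EV6 overlap.
EV5 starts before EV4 ends → EV4 and EV5 overlap.
EV7 starts before EV4 ends → EV4 and EV7 overlap.
EV8 starts after EV4 ends.
EV5 starts before EV6 ends → EV6 and EV5 overlap.
EV7 starts after EV6 ends — done with EV6.
EV7 starts exactly when EV5 ends (back-to-back, no overlap) — done with EV5.
EV8 starts before EV7 ends → EV7 and EV8 overlap.
Overlapping pairs: EV1 & EV2, EV2 & EV3, EV3 & EV4, EV3 & EV5, EV3 & EV6, EV4 & EV5, EV4 & EV6, EV4 & EV7, EV5 & EV6, EV7 & EV8 — 10 in total.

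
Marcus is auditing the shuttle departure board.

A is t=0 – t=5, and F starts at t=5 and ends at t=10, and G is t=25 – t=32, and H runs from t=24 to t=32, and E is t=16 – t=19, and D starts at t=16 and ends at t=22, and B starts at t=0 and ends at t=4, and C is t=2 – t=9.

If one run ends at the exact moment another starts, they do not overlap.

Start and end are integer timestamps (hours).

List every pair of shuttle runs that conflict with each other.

A & B, A & C, B & C, C & F, D & E, G & H

Check each pair: they overlap iff neither finishes before the other starts.
Sorted by start: A, B, C, F, D, E, H, G.
B starts before A ends → A and B overlap.
C starts before A ends → A and C overlap.
F starts exactly when A ends (back-to-back, no overlap) — done with A.
C starts before B ends → B and C overlap.
F starts after B ends — done with B.
F starts before C ends → C and F overlap.
D starts after C ends — done with C.
D starts after F ends — done with F.
E starts before D ends → D and E overlap.
H starts after D ends — done with D.
H starts after E ends — done with E.
G starts before H ends → H and G overlap.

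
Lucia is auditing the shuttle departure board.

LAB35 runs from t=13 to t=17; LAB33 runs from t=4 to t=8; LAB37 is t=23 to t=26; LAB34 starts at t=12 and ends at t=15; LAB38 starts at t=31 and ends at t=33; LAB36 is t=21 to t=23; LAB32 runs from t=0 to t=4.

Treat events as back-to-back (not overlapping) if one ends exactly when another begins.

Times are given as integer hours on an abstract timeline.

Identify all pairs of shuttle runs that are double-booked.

LAB34 & LAB35

Two intervals overlap when each starts before the other ends.
Sorted by start: LAB32, LAB33, LAB34, LAB35, LAB36, LAB37, LAB38.
LAB33 starts exactly when LAB32 ends (back-to-back, no overlap); LAB32 is clear from here.
LAB34 starts after LAB33 ends; LAB33 is clear from here.
LAB35 starts before LAB34 ends → LAB34 and LAB35 overlap.
LAB36 starts after LAB34 ends; LAB34 is clear from here.
LAB36 starts after LAB35 ends; LAB35 is clear from here.
LAB37 starts exactly when LAB36 ends (back-to-back, no overlap); LAB36 is clear from here.
LAB38 starts after LAB37 ends.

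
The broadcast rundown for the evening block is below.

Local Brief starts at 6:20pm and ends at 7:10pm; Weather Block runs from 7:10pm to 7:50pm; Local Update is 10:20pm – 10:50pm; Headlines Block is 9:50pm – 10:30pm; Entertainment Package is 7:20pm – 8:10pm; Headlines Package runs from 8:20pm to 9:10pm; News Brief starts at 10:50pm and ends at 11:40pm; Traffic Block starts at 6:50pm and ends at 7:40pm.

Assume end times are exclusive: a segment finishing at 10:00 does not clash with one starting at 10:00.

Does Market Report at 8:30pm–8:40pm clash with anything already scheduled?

Yes — it overlaps Headlines Package

Local Brief: ends 7:10pm at or before Market Report starts 8:30pm → clear.
Traffic Block: ends 7:40pm at or before Market Report starts 8:30pm → clear.
Weather Block: ends 7:50pm at or before Market Report starts 8:30pm → clear.
Entertainment Package: ends 8:10pm at or before Market Report starts 8:30pm → clear.
Headlines Package: starts 8:20pm before Market Report ends 8:40pm, and ends 9:10pm after Market Report starts 8:30pm → overlap.
Headlines Block: starts 9:50pm at or after Market Report ends 8:40pm → clear.
Local Update: starts 10:20pm at or after Market Report ends 8:40pm → clear.
News Brief: starts 10:50pm at or after Market Report ends 8:40pm → clear.
Market Report overlaps Headlines Package.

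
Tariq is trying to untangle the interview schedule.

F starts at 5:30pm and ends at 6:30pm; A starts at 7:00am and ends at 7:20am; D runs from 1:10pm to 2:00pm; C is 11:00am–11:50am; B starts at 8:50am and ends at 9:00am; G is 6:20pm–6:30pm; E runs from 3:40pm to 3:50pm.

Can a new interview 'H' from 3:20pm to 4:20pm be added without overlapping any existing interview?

A: ends 7:20am at or before H starts 3:20pm → clear.
B: ends 9:00am at or before H starts 3:20pm → clear.
C: ends 11:50am at or before H starts 3:20pm → clear.
D: ends 2:00pm at or before H starts 3:20pm → clear.
E: starts 3:40pm before H ends 4:20pm, and ends 3:50pm after H starts 3:20pm → overlap.
F: starts 5:30pm at or after H ends 4:20pm → clear.
G: starts 6:20pm at or after H ends 4:20pm → clear.
H overlaps E.

No — it overlaps E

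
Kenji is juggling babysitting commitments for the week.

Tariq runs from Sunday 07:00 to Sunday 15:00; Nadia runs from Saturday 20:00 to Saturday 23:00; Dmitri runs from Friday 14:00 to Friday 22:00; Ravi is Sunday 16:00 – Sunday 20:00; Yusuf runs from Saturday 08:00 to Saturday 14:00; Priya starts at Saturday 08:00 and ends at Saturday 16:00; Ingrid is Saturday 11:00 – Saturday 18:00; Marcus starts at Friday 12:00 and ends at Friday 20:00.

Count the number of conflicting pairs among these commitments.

4

Sorted by start: Marcus, Dmitri, Priya, Yusuf, Ingrid, Nadia, Tariq, Ravi.
Dmitri starts before Marcus ends → Marcus and Dmitri overlap.
Priya starts after Marcus ends, so nothing later overlaps Marcus either.
Priya starts after Dmitri ends, so nothing later overlaps Dmitri either.
Yusuf starts before Priya ends → Priya and Yusuf overlap.
Ingrid starts before Priya ends → Priya and Ingrid overlap.
Nadia starts after Priya ends, so nothing later overlaps Priya either.
Ingrid starts before Yusuf ends → Yusuf and Ingrid overlap.
Nadia starts after Yusuf ends, so nothing later overlaps Yusuf either.
Nadia starts after Ingrid ends, so nothing later overlaps Ingrid either.
Tariq starts after Nadia ends, so nothing later overlaps Nadia either.
Ravi starts after Tariq ends.
Overlapping pairs: Dmitri & Marcus, Ingrid & Priya, Ingrid & Yusuf, Priya & Yusuf — 4 in total.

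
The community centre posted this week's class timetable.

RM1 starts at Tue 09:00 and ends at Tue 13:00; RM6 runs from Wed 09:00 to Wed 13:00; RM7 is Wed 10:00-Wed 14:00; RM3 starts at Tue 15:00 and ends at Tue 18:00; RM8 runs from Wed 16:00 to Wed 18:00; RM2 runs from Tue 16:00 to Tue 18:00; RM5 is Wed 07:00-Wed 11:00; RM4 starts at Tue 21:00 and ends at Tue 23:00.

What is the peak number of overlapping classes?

Walk through starts and ends in time order (an end at T is processed before a start at T):
Tue 09:00 start RM1 → 1
Tue 13:00 end RM1 → 0
Tue 15:00 start RM3 → 1
Tue 16:00 start RM2 → 2
Tue 18:00 end RM2 → 1
Tue 18:00 end RM3 → 0
Tue 21:00 start RM4 → 1
Tue 23:00 end RM4 → 0
Wed 07:00 start RM5 → 1
Wed 09:00 start RM6 → 2
Wed 10:00 start RM7 → 3
Wed 11:00 end RM5 → 2
Wed 13:00 end RM6 → 1
Wed 14:00 end RM7 → 0
Wed 16:00 start RM8 → 1
Wed 18:00 end RM8 → 0
Peak is 3, at Wed 10:00 (RM5, RM6, RM7).

3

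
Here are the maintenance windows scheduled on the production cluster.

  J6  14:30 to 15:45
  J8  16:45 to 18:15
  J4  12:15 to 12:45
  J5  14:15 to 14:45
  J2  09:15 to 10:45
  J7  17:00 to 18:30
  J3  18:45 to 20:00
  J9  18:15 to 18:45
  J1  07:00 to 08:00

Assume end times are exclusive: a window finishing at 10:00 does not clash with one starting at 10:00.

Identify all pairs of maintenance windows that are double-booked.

J5 & J6, J7 & J8, J7 & J9

Two intervals overlap when each starts before the other ends.
Sorted by start: J1, J2, J4, J5, J6, J8, J7, J9, J3.
J2 starts after J1 ends; J1 is clear from here.
J4 starts after J2 ends; J2 is clear from here.
J5 starts after J4 ends; J4 is clear from here.
J6 starts before J5 ends → J5 and J6 overlap.
J8 starts after J5 ends; J5 is clear from here.
J8 starts after J6 ends; J6 is clear from here.
J7 starts before J8 ends → J8 and J7 overlap.
J9 starts exactly when J8 ends (back-to-back, no overlap); J8 is clear from here.
J9 starts before J7 ends → J7 and J9 overlap.
J3 starts after J7 ends.
J3 starts exactly when J9 ends (back-to-back, no overlap).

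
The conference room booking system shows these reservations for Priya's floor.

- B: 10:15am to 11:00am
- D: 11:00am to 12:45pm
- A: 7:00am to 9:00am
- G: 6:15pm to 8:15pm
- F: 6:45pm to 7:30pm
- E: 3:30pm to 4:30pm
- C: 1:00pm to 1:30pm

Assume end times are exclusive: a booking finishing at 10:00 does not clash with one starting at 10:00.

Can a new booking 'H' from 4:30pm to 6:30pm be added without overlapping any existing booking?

No — it overlaps G

A: ends 9:00am at or before H starts 4:30pm → clear.
B: ends 11:00am at or before H starts 4:30pm → clear.
D: ends 12:45pm at or before H starts 4:30pm → clear.
C: ends 1:30pm at or before H starts 4:30pm → clear.
E: ends 4:30pm at or before H starts 4:30pm → clear.
G: starts 6:15pm before H ends 6:30pm, and ends 8:15pm after H starts 4:30pm → overlap.
F: starts 6:45pm at or after H ends 6:30pm → clear.
H overlaps G.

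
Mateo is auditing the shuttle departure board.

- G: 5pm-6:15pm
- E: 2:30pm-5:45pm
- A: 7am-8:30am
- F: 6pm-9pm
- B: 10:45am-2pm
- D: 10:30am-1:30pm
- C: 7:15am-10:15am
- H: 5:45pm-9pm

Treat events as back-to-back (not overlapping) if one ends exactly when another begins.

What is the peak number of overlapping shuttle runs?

3

Sort all start/end points and keep a running count:
7am start A → 1
7:15am start C → 2
8:30am end A → 1
10:15am end C → 0
10:30am start D → 1
10:45am start B → 2
1:30pm end D → 1
2pm end B → 0
2:30pm start E → 1
5pm start G → 2
5:45pm end E → 1
5:45pm start H → 2
6pm start F → 3
6:15pm end G → 2
9pm end F → 1
9pm end H → 0
Peak is 3, at 6pm (F, G, H).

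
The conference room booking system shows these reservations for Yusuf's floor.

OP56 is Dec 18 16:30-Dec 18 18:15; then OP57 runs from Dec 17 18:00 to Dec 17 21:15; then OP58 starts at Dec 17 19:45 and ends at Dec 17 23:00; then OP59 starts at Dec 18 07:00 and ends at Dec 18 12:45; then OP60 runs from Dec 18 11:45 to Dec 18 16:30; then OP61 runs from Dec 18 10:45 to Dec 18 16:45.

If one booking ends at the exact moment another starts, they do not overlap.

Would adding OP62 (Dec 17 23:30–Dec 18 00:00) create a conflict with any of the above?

OP57: ends Dec 17 21:15 at or before OP62 starts Dec 17 23:30 → clear.
OP58: ends Dec 17 23:00 at or before OP62 starts Dec 17 23:30 → clear.
OP59: starts Dec 18 07:00 at or after OP62 ends Dec 18 00:00 → clear.
OP61: starts Dec 18 10:45 at or after OP62 ends Dec 18 00:00 → clear.
OP60: starts Dec 18 11:45 at or after OP62 ends Dec 18 00:00 → clear.
OP56: starts Dec 18 16:30 at or after OP62 ends Dec 18 00:00 → clear.

No — it doesn't clash with anything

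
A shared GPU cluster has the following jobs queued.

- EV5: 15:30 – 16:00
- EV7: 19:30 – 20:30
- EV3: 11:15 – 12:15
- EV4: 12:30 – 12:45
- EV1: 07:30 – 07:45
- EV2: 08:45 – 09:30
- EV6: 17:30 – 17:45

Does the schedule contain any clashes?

Sorted by start: EV1, EV2, EV3, EV4, EV5, EV6, EV7.
EV2 starts after EV1 ends, so nothing later overlaps EV1 either.
EV3 starts after EV2 ends, so nothing later overlaps EV2 either.
EV4 starts after EV3 ends, so nothing later overlaps EV3 either.
EV5 starts after EV4 ends, so nothing later overlaps EV4 either.
EV6 starts after EV5 ends, so nothing later overlaps EV5 either.
EV7 starts after EV6 ends.
Every pair is clear; the schedule has no overlaps.

No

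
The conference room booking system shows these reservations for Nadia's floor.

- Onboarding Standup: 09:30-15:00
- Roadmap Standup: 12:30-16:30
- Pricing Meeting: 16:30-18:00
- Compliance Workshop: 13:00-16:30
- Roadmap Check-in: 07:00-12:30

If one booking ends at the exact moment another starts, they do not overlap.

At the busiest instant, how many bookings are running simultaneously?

3

Sweep the timeline, counting +1 at each start and −1 at each end (ends before starts at a tie):
07:00 start Roadmap Check-in → 1
09:30 start Onboarding Standup → 2
12:30 end Roadmap Check-in → 1
12:30 start Roadmap Standup → 2
13:00 start Compliance Workshop → 3
15:00 end Onboarding Standup → 2
16:30 end Compliance Workshop → 1
16:30 end Roadmap Standup → 0
16:30 start Pricing Meeting → 1
18:00 end Pricing Meeting → 0
Peak is 3, at 13:00 (Compliance Workshop, Onboarding Standup, Roadmap Standup).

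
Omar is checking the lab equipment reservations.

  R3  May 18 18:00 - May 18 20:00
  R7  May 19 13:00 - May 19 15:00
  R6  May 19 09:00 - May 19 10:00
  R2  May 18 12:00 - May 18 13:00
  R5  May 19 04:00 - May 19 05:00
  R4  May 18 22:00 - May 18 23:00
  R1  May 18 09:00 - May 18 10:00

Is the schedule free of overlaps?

Sorted by start: R1, R2, R3, R4, R5, R6, R7.
R2 starts after R1 ends — done with R1.
R3 starts after R2 ends — done with R2.
R4 starts after R3 ends — done with R3.
R5 starts after R4 ends — done with R4.
R6 starts after R5 ends — done with R5.
R7 starts after R6 ends.
Every pair is clear; the schedule has no overlaps.

Yes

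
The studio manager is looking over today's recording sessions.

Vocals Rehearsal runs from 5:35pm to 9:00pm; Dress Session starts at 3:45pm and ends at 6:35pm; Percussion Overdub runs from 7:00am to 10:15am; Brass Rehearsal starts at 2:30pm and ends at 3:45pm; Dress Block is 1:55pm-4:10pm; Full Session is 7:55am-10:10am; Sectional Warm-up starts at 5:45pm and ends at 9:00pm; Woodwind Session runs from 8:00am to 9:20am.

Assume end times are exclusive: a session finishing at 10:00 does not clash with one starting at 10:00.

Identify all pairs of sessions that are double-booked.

Brass Rehearsal & Dress Block, Dress Block & Dress Session, Dress Session & Sectional Warm-up, Dress Session & Vocals Rehearsal, Full Session & Percussion Overdub, Full Session & Woodwind Session, Percussion Overdub & Woodwind Session, Sectional Warm-up & Vocals Rehearsal

Sorted by start: Percussion Overdub, Full Session, Woodwind Session, Dress Block, Brass Rehearsal, Dress Session, Vocals Rehearsal, Sectional Warm-up.
Full Session starts before Percussion Overdub ends → Percussion Overdub and Full Session overlap.
Woodwind Session starts before Percussion Overdub ends → Percussion Overdub and Woodwind Session overlap.
Dress Block starts after Percussion Overdub ends; Percussion Overdub is clear from here.
Woodwind Session starts before Full Session ends → Full Session and Woodwind Session overlap.
Dress Block starts after Full Session ends; Full Session is clear from here.
Dress Block starts after Woodwind Session ends; Woodwind Session is clear from here.
Brass Rehearsal starts before Dress Block ends → Dress Block and Brass Rehearsal overlap.
Dress Session starts before Dress Block ends → Dress Block and Dress Session overlap.
Vocals Rehearsal starts after Dress Block ends; Dress Block is clear from here.
Dress Session starts exactly when Brass Rehearsal ends (back-to-back, no overlap); Brass Rehearsal is clear from here.
Vocals Rehearsal starts before Dress Session ends → Dress Session and Vocals Rehearsal overlap.
Sectional Warm-up starts before Dress Session ends → Dress Session and Sectional Warm-up overlap.
Sectional Warm-up starts before Vocals Rehearsal ends → Vocals Rehearsal and Sectional Warm-up overlap.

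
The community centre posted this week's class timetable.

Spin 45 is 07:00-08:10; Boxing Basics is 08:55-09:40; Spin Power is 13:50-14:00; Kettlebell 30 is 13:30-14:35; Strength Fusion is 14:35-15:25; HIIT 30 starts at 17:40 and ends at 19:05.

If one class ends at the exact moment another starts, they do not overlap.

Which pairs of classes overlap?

Kettlebell 30 & Spin Power

Two intervals overlap when each starts before the other ends.
Sorted by start: Spin 45, Boxing Basics, Kettlebell 30, Spin Power, Strength Fusion, HIIT 30.
Boxing Basics starts after Spin 45 ends — done with Spin 45.
Kettlebell 30 starts after Boxing Basics ends — done with Boxing Basics.
Spin Power starts before Kettlebell 30 ends → Kettlebell 30 and Spin Power overlap.
Strength Fusion starts exactly when Kettlebell 30 ends (back-to-back, no overlap) — done with Kettlebell 30.
Strength Fusion starts after Spin Power ends — done with Spin Power.
HIIT 30 starts after Strength Fusion ends.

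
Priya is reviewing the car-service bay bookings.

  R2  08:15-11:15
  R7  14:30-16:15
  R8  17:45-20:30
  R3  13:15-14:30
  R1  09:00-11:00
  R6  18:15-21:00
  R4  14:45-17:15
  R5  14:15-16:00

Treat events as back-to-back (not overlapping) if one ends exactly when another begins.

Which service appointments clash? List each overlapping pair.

Check each pair: they overlap iff neither finishes before the other starts.
Sorted by start: R2, R1, R3, R5, R7, R4, R8, R6.
R1 starts before R2 ends → R2 and R1 overlap.
R3 starts after R2 ends; R2 is clear from here.
R3 starts after R1 ends; R1 is clear from here.
R5 starts before R3 ends → R3 and R5 overlap.
R7 starts exactly when R3 ends (back-to-back, no overlap); R3 is clear from here.
R7 starts before R5 ends → R5 and R7 overlap.
R4 starts before R5 ends → R5 and R4 overlap.
R8 starts after R5 ends; R5 is clear from here.
R4 starts before R7 ends → R7 and R4 overlap.
R8 starts after R7 ends; R7 is clear from here.
R8 starts after R4 ends; R4 is clear from here.
R6 starts before R8 ends → R8 and R6 overlap.

R1 & R2, R3 & R5, R4 & R5, R4 & R7, R5 & R7, R6 & R8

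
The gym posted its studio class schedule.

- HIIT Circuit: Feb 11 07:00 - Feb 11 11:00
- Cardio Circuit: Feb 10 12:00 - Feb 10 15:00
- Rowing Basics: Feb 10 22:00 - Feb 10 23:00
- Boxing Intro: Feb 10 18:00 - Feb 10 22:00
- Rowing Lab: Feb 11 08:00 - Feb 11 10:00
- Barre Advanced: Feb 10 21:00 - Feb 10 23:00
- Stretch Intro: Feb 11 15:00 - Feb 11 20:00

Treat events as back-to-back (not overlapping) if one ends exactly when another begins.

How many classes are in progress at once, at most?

Sort all start/end points and keep a running count:
Feb 10 12:00 start Cardio Circuit → 1
Feb 10 15:00 end Cardio Circuit → 0
Feb 10 18:00 start Boxing Intro → 1
Feb 10 21:00 start Barre Advanced → 2
Feb 10 22:00 end Boxing Intro → 1
Feb 10 22:00 start Rowing Basics → 2
Feb 10 23:00 end Barre Advanced → 1
Feb 10 23:00 end Rowing Basics → 0
Feb 11 07:00 start HIIT Circuit → 1
Feb 11 08:00 start Rowing Lab → 2
Feb 11 10:00 end Rowing Lab → 1
Feb 11 11:00 end HIIT Circuit → 0
Feb 11 15:00 start Stretch Intro → 1
Feb 11 20:00 end Stretch Intro → 0
Peak is 2, at Feb 10 21:00 (Barre Advanced, Boxing Intro).

2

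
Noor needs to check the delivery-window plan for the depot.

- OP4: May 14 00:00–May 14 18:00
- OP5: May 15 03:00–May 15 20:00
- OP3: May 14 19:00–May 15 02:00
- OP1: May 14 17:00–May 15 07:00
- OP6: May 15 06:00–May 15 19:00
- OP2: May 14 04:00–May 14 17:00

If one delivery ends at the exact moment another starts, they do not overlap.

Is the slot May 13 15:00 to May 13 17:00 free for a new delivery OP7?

OP4: starts May 14 00:00 at or after OP7 ends May 13 17:00 → clear.
OP2: starts May 14 04:00 at or after OP7 ends May 13 17:00 → clear.
OP1: starts May 14 17:00 at or after OP7 ends May 13 17:00 → clear.
OP3: starts May 14 19:00 at or after OP7 ends May 13 17:00 → clear.
OP5: starts May 15 03:00 at or after OP7 ends May 13 17:00 → clear.
OP6: starts May 15 06:00 at or after OP7 ends May 13 17:00 → clear.

Yes — the slot is free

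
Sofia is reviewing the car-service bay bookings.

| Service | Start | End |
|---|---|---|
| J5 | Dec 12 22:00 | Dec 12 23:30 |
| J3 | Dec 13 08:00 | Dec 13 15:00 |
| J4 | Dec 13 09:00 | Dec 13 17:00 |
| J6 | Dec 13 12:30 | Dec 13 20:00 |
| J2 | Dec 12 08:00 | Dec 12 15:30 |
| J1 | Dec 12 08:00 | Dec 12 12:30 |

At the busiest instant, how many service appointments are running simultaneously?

3

Sort all start/end points and keep a running count:
Dec 12 08:00 start J1 → 1
Dec 12 08:00 start J2 → 2
Dec 12 12:30 end J1 → 1
Dec 12 15:30 end J2 → 0
Dec 12 22:00 start J5 → 1
Dec 12 23:30 end J5 → 0
Dec 13 08:00 start J3 → 1
Dec 13 09:00 start J4 → 2
Dec 13 12:30 start J6 → 3
Dec 13 15:00 end J3 → 2
Dec 13 17:00 end J4 → 1
Dec 13 20:00 end J6 → 0
Peak is 3, at Dec 13 12:30 (J3, J4, J6).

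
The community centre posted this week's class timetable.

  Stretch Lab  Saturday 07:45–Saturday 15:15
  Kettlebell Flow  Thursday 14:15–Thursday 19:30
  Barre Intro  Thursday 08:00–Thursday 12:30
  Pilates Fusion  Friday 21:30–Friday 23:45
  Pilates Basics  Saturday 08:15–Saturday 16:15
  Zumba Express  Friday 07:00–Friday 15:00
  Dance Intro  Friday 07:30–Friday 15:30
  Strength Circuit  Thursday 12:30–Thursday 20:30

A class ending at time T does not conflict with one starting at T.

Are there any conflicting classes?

Yes

Sorted by start: Barre Intro, Strength Circuit, Kettlebell Flow, Zumba Express, Dance Intro, Pilates Fusion, Stretch Lab, Pilates Basics.
Strength Circuit starts exactly when Barre Intro ends (back-to-back, no overlap) — done with Barre Intro.
Kettlebell Flow starts before Strength Circuit ends → Strength Circuit and Kettlebell Flow overlap.
That's a conflict, so the schedule is not conflict-free.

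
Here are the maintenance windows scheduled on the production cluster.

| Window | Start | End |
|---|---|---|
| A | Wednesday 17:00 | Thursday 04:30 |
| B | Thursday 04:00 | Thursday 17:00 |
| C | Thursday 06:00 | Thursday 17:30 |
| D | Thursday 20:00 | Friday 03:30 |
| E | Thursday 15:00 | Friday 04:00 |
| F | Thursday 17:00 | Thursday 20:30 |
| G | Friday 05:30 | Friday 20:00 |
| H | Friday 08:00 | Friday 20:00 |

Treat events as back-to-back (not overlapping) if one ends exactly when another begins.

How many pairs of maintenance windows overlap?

9

Sorted by start: A, B, C, E, F, D, G, H.
B starts before A ends → A and B overlap.
C starts after A ends — done with A.
C starts before B ends → B and C overlap.
E starts before B ends → B and E overlap.
F starts exactly when B ends (back-to-back, no overlap) — done with B.
E starts before C ends → C and E overlap.
F starts before C ends → C and F overlap.
D starts after C ends — done with C.
F starts before E ends → E and F overlap.
D starts before E ends → E and D overlap.
G starts after E ends — done with E.
D starts before F ends → F and D overlap.
G starts after F ends — done with F.
G starts after D ends — done with D.
H starts before G ends → G and H overlap.
Overlapping pairs: A & B, B & C, B & E, C & E, C & F, D & E, D & F, E & F, G & H — 9 in total.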